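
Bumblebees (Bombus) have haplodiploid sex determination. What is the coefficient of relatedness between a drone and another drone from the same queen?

0.5

Haploid brothers each carry a random half of the queen's diploid genome, so on average they share half: r = 1/2.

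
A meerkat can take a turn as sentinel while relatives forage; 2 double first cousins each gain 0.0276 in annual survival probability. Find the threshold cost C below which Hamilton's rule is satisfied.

0.0138

r to a double first cousin = 1/4 (double first cousins share both grandparent pairs — four paths of length 4: r = 4·(1/2)^4 = 1/4).
Hamilton's rule: n·r·B > C, so the trait is favored while C < n·r·B = 2·0.25·0.0276 = 0.0138.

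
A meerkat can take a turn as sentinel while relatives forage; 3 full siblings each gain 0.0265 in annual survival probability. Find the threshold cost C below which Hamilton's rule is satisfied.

r to a full sibling = 0.5 (full sibs share both parents — two paths of length 2: r = 2·(1/2)^2 = 1/2).
Hamilton's rule: n·r·B > C, so the trait is favored while C < n·r·B = 3·0.5·0.0265 = 0.03975.

0.03975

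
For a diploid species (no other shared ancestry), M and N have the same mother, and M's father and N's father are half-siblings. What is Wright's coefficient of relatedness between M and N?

Wright's path rule: contributions from independent ancestry routes add.
M and N are related in two ways: half-sibs through their shared mother (r = 1/4) and half first cousins through their fathers (r = 1/16).
r = 1/4 + 1/16 = 0.3125.

0.3125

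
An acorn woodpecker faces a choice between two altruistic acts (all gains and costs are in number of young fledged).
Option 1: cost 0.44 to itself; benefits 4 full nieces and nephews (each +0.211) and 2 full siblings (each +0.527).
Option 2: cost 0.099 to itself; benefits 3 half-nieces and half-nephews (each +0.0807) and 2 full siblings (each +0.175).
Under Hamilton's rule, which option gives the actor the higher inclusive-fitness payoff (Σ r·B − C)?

Option 1

Option 1: r to a full niece or nephew = 0.25.
Option 1: r to a full sibling = 0.5.
Option 1: Σ r·B − C = (4·0.25·0.211 + 2·0.5·0.527) − 0.44 = 0.298.
Option 2: r to a half-niece or half-nephew = 0.125.
Option 2: r to a full sibling = 0.5.
Option 2: Σ r·B − C = (3·0.125·0.0807 + 2·0.5·0.175) − 0.099 = 0.1062625.
Option 1 has the higher net inclusive-fitness payoff.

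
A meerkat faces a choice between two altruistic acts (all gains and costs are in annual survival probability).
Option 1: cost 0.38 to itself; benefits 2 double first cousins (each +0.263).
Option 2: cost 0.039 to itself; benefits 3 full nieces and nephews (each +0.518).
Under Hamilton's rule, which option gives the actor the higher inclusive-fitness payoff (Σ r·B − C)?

Option 2

Option 1: r to a double first cousin = 0.25.
Option 1: Σ r·B − C = (2·0.25·0.263) − 0.38 = -0.2485.
Option 2: r to a full niece or nephew = 0.25.
Option 2: Σ r·B − C = (3·0.25·0.518) − 0.039 = 0.3495.
Option 2 has the higher net inclusive-fitness payoff.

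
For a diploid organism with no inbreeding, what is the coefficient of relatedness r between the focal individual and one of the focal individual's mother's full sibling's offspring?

0.125

Each parent–offspring link contributes a factor of 1/2, and independent paths through distinct common ancestors add.
First cousins share one grandparent pair — two paths of length 4: r = 2·(1/2)^4 = 1/8.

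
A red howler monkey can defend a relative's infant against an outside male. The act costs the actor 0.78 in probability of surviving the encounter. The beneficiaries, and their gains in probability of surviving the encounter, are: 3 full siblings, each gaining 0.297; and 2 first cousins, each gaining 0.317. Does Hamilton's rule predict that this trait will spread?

No

Hamilton's rule: the trait is favored when the sum of r·B over every recipient exceeds the actor's cost C.
r to a full sibling = 1/2 (full sibs share both parents — two paths of length 2: r = 2·(1/2)^2 = 1/2).
r to a first cousin = 0.125 (first cousins share one grandparent pair — two paths of length 4: r = 2·(1/2)^4 = 1/8).
Summing one r·B term per recipient: 3·0.5·0.297 + 2·0.125·0.317 = 0.52475.
0.52475 < 0.78: the indirect benefit is less than the cost.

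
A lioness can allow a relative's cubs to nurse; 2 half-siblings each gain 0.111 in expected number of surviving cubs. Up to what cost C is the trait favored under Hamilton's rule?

0.0555

r to a half-sibling = 0.25 (half-sibs share one parent — one path of length 2: r = (1/2)^2 = 1/4).
Hamilton's rule: n·r·B > C, so the trait is favored while C < n·r·B = 2·0.25·0.111 = 0.0555.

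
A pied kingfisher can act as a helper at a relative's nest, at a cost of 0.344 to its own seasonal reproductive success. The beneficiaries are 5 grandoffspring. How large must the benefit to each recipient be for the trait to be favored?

r to a grandoffspring = 1/4 (two parent–offspring links: r = (1/2)^2 = 1/4).
Hamilton's rule with n recipients of equal r: n·r·B > C, so B > C/(n·r) = 0.344/(5·0.25) = 0.2752.

0.2752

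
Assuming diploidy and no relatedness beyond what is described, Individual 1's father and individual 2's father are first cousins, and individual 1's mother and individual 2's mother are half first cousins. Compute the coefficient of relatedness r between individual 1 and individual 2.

With two independent routes of shared ancestry, r is the sum of the two contributions.
Individual 1 and individual 2 are related in two ways: second cousins through their fathers (r = 1/32) and half second cousins through their mothers (r = 1/64).
r = 1/32 + 1/64 = 3/64 = 0.046875.

0.046875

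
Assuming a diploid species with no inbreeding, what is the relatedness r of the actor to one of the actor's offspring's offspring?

0.25

Each parent–offspring link contributes a factor of 1/2, and independent paths through distinct common ancestors add.
Two parent–offspring links: r = (1/2)^2 = 1/4.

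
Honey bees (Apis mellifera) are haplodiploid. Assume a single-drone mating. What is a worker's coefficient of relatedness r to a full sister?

0.75

Haplodiploid full sisters inherit their father's entire haploid genome identically (contributing 1/2) and on average half of their mother's contribution (1/2 · 1/2 = 1/4); r = 1/2 + 1/4 = 3/4.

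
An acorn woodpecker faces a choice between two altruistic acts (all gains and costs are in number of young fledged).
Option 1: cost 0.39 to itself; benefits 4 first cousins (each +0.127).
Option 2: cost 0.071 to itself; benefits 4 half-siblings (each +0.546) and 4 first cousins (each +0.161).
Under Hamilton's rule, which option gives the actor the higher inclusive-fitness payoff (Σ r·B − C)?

Option 2

Option 1: r to a first cousin = 0.125.
Option 1: Σ r·B − C = (4·0.125·0.127) − 0.39 = -0.3265.
Option 2: r to a half-sibling = 0.25.
Option 2: r to a first cousin = 0.125.
Option 2: Σ r·B − C = (4·0.25·0.546 + 4·0.125·0.161) − 0.071 = 0.5555.
Option 2 has the higher net inclusive-fitness payoff.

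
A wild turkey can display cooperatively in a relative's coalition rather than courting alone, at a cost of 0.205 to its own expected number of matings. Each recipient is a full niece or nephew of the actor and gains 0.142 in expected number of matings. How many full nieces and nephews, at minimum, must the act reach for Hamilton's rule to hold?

6

r to a full niece or nephew = 1/4 (full aunt/uncle↔niece/nephew: two paths of length 3 through the shared grandparent pair: r = 2·(1/2)^3 = 1/4).
Hamilton's rule: n·r·B > C  ⇒  n > C/(r·B) = 0.205/(0.25·0.142) = 5.775.
The smallest integer exceeding 5.775 is 6.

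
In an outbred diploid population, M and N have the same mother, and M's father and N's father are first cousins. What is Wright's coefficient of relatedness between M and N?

Independent pedigree routes through distinct common ancestors add.
M and N are related in two ways: half-sibs through their shared mother (r = 1/4) and second cousins through their fathers (r = 1/32).
r = 1/4 + 1/32 = 9/32 = 0.28125.

0.28125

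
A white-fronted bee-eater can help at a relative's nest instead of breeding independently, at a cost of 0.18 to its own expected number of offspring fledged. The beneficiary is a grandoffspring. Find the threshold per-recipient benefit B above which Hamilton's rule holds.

0.72

r to a grandoffspring = 0.25 (two parent–offspring links: r = (1/2)^2 = 1/4).
Hamilton's rule with n recipients of equal r: n·r·B > C, so B > C/(n·r) = 0.18/(1·0.25) = 0.72.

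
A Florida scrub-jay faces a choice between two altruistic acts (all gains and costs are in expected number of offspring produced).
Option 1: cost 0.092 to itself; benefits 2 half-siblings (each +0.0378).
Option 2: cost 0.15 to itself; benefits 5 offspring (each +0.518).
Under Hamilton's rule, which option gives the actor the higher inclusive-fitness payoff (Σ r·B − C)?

Option 2

Option 1: r to a half-sibling = 0.25.
Option 1: Σ r·B − C = (2·0.25·0.0378) − 0.092 = -0.0731.
Option 2: r to an offspring = 0.5.
Option 2: Σ r·B − C = (5·0.5·0.518) − 0.15 = 1.145.
Option 2 has the higher net inclusive-fitness payoff.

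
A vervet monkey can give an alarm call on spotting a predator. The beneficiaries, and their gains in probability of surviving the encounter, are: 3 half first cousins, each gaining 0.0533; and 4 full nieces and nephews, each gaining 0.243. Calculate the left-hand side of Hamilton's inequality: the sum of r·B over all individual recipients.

0.25299375

r to a half first cousin = 1/16 (half first cousins share one grandparent — one path of length 4: r = (1/2)^4 = 1/16).
r to a full niece or nephew = 1/4 (full aunt/uncle↔niece/nephew: two paths of length 3 through the shared grandparent pair: r = 2·(1/2)^3 = 1/4).
Summing one r·B term per recipient: 3·0.0625·0.0533 + 4·0.25·0.243 = 0.25299375.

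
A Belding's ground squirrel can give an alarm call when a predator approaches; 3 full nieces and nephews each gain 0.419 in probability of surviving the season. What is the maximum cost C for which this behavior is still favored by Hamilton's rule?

0.31425

r to a full niece or nephew = 1/4 (full aunt/uncle↔niece/nephew: two paths of length 3 through the shared grandparent pair: r = 2·(1/2)^3 = 1/4).
Hamilton's rule: n·r·B > C, so the trait is favored while C < n·r·B = 3·0.25·0.419 = 0.31425.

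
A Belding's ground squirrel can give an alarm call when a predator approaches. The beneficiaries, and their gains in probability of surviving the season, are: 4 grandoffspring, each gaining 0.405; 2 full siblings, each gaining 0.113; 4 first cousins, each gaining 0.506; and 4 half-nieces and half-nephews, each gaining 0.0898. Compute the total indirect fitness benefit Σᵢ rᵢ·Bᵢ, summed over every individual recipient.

r to a grandoffspring = 0.25 (two parent–offspring links: r = (1/2)^2 = 1/4).
r to a full sibling = 0.5 (full sibs share both parents — two paths of length 2: r = 2·(1/2)^2 = 1/2).
r to a first cousin = 1/8 (first cousins share one grandparent pair — two paths of length 4: r = 2·(1/2)^4 = 1/8).
r to a half-niece or half-nephew = 0.125 (half-aunt/uncle↔niece/nephew: one path of length 3: r = (1/2)^3 = 1/8).
Summing one r·B term per recipient: 4·0.25·0.405 + 2·0.5·0.113 + 4·0.125·0.506 + 4·0.125·0.0898 = 0.8159.

0.8159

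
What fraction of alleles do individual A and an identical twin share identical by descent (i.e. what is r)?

1

Monozygotic twins share every allele identical by descent: r = 1.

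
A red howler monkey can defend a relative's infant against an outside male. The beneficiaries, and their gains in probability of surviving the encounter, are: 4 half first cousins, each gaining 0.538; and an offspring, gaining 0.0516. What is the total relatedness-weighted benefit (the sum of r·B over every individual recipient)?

r to a half first cousin = 0.0625 (half first cousins share one grandparent — one path of length 4: r = (1/2)^4 = 1/16).
r to an offspring = 1/2 (one parent–offspring link: r = (1/2)^1 = 1/2).
Summing one r·B term per recipient: 4·0.0625·0.538 + 1·0.5·0.0516 = 0.1603.

0.1603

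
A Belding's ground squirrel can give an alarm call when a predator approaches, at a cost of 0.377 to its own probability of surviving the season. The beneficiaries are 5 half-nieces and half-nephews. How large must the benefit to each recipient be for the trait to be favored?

0.6032

r to a half-niece or half-nephew = 0.125 (half-aunt/uncle↔niece/nephew: one path of length 3: r = (1/2)^3 = 1/8).
Hamilton's rule with n recipients of equal r: n·r·B > C, so B > C/(n·r) = 0.377/(5·0.125) = 0.6032.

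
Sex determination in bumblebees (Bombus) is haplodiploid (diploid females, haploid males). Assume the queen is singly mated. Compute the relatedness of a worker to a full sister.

0.75

Haplodiploid full sisters inherit their father's entire haploid genome identically (contributing 1/2) and on average half of their mother's contribution (1/2 · 1/2 = 1/4); r = 1/2 + 1/4 = 3/4.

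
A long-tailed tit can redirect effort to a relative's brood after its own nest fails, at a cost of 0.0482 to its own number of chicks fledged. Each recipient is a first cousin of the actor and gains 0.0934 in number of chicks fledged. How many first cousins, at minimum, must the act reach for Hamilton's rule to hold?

5

r to a first cousin = 1/8 (first cousins share one grandparent pair — two paths of length 4: r = 2·(1/2)^4 = 1/8).
Hamilton's rule: n·r·B > C  ⇒  n > C/(r·B) = 0.0482/(0.125·0.0934) = 4.128.
The smallest integer exceeding 4.128 is 5.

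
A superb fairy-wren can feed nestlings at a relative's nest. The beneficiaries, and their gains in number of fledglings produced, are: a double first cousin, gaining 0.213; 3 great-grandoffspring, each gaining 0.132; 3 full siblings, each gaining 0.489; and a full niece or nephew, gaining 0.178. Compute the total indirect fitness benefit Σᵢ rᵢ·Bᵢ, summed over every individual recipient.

r to a double first cousin = 1/4 (double first cousins share both grandparent pairs — four paths of length 4: r = 4·(1/2)^4 = 1/4).
r to a great-grandoffspring = 1/8 (three parent–offspring links: r = (1/2)^3 = 1/8).
r to a full sibling = 0.5 (full sibs share both parents — two paths of length 2: r = 2·(1/2)^2 = 1/2).
r to a full niece or nephew = 0.25 (full aunt/uncle↔niece/nephew: two paths of length 3 through the shared grandparent pair: r = 2·(1/2)^3 = 1/4).
Summing one r·B term per recipient: 1·0.25·0.213 + 3·0.125·0.132 + 3·0.5·0.489 + 1·0.25·0.178 = 0.88075.

0.88075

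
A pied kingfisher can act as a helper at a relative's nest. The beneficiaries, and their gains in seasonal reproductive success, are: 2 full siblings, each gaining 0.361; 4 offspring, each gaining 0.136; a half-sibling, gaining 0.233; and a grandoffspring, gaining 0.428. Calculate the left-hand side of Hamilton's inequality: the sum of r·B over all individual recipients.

r to a full sibling = 0.5 (full sibs share both parents — two paths of length 2: r = 2·(1/2)^2 = 1/2).
r to an offspring = 0.5 (one parent–offspring link: r = (1/2)^1 = 1/2).
r to a half-sibling = 0.25 (half-sibs share one parent — one path of length 2: r = (1/2)^2 = 1/4).
r to a grandoffspring = 0.25 (two parent–offspring links: r = (1/2)^2 = 1/4).
Summing one r·B term per recipient: 2·0.5·0.361 + 4·0.5·0.136 + 1·0.25·0.233 + 1·0.25·0.428 = 0.79825.

0.79825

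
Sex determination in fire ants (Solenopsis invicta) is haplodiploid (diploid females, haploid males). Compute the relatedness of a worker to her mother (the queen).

0.5

One meiotic link between diploid queen and diploid daughter: r = 1/2.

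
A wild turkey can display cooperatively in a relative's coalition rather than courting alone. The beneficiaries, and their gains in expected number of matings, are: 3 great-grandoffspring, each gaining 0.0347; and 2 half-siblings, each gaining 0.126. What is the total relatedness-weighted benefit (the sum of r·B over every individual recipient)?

0.0760125

r to a great-grandoffspring = 0.125 (three parent–offspring links: r = (1/2)^3 = 1/8).
r to a half-sibling = 0.25 (half-sibs share one parent — one path of length 2: r = (1/2)^2 = 1/4).
Summing one r·B term per recipient: 3·0.125·0.0347 + 2·0.25·0.126 = 0.0760125.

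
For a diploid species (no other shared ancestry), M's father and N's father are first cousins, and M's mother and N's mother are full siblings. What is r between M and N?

0.15625

Relatedness sums over independent paths through distinct common ancestors.
M and N are related in two ways: second cousins through their fathers (r = 1/32) and first cousins through their mothers (r = 1/8).
r = 1/32 + 1/8 = 0.15625.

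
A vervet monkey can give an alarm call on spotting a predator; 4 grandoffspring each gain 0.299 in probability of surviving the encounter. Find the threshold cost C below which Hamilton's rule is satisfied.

0.299

r to a grandoffspring = 0.25 (two parent–offspring links: r = (1/2)^2 = 1/4).
Hamilton's rule: n·r·B > C, so the trait is favored while C < n·r·B = 4·0.25·0.299 = 0.299.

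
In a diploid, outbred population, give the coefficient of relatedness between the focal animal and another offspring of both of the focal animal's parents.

0.5

Each parent–offspring link contributes a factor of 1/2, and independent paths through distinct common ancestors add.
Full sibs share both parents — two paths of length 2: r = 2·(1/2)^2 = 1/2.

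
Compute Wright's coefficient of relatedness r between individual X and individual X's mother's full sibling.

Each parent–offspring link contributes a factor of 1/2, and independent paths through distinct common ancestors add.
Full aunt/uncle↔niece/nephew: two paths of length 3 through the shared grandparent pair: r = 2·(1/2)^3 = 1/4.

0.25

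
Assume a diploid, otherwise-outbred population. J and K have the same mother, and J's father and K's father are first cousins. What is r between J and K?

Wright's path rule: contributions from independent ancestry routes add.
J and K are related in two ways: half-sibs through their shared mother (r = 1/4) and second cousins through their fathers (r = 1/32).
r = 1/4 + 1/32 = 0.28125.

0.28125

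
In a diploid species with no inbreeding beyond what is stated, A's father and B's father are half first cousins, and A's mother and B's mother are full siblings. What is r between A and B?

0.140625

Wright's path rule: contributions from independent ancestry routes add.
A and B are related in two ways: half second cousins through their fathers (r = 1/64) and first cousins through their mothers (r = 1/8).
r = 1/64 + 1/8 = 0.140625.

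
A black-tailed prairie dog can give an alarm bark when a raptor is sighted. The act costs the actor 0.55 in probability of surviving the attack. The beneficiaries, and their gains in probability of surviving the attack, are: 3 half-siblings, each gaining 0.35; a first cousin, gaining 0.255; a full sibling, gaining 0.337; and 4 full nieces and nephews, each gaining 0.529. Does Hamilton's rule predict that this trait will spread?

Yes

Hamilton's rule: the trait is favored when the sum of r·B over every recipient exceeds the actor's cost C.
r to a half-sibling = 0.25 (half-sibs share one parent — one path of length 2: r = (1/2)^2 = 1/4).
r to a first cousin = 0.125 (first cousins share one grandparent pair — two paths of length 4: r = 2·(1/2)^4 = 1/8).
r to a full sibling = 0.5 (full sibs share both parents — two paths of length 2: r = 2·(1/2)^2 = 1/2).
r to a full niece or nephew = 1/4 (full aunt/uncle↔niece/nephew: two paths of length 3 through the shared grandparent pair: r = 2·(1/2)^3 = 1/4).
Summing one r·B term per recipient: 3·0.25·0.35 + 1·0.125·0.255 + 1·0.5·0.337 + 4·0.25·0.529 = 0.991875.
0.991875 > 0.55: the indirect benefit exceeds the cost.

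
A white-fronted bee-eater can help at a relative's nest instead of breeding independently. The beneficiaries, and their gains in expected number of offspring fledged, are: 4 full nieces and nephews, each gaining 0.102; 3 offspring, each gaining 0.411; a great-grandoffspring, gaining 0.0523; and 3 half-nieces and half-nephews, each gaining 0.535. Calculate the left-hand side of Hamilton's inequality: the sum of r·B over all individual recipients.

r to a full niece or nephew = 1/4 (full aunt/uncle↔niece/nephew: two paths of length 3 through the shared grandparent pair: r = 2·(1/2)^3 = 1/4).
r to an offspring = 1/2 (one parent–offspring link: r = (1/2)^1 = 1/2).
r to a great-grandoffspring = 0.125 (three parent–offspring links: r = (1/2)^3 = 1/8).
r to a half-niece or half-nephew = 0.125 (half-aunt/uncle↔niece/nephew: one path of length 3: r = (1/2)^3 = 1/8).
Summing one r·B term per recipient: 4·0.25·0.102 + 3·0.5·0.411 + 1·0.125·0.0523 + 3·0.125·0.535 = 0.9256625.

0.9256625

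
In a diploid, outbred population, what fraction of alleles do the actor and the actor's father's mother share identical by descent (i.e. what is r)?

Each parent–offspring link contributes a factor of 1/2, and independent paths through distinct common ancestors add.
Two parent–offspring links: r = (1/2)^2 = 1/4.

0.25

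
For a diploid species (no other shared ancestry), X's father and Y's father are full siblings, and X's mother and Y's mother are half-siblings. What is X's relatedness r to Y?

Relatedness sums over independent paths through distinct common ancestors.
X and Y are related in two ways: first cousins through their fathers (r = 1/8) and half first cousins through their mothers (r = 1/16).
r = 1/8 + 1/16 = 3/16 = 0.1875.

0.1875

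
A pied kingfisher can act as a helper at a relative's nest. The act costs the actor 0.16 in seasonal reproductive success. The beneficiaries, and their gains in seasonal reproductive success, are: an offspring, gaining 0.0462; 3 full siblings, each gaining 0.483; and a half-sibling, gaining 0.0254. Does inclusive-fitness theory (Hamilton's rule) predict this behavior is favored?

Hamilton's rule: the trait is favored when the sum of r·B over every recipient exceeds the actor's cost C.
r to an offspring = 0.5 (one parent–offspring link: r = (1/2)^1 = 1/2).
r to a full sibling = 1/2 (full sibs share both parents — two paths of length 2: r = 2·(1/2)^2 = 1/2).
r to a half-sibling = 1/4 (half-sibs share one parent — one path of length 2: r = (1/2)^2 = 1/4).
Summing one r·B term per recipient: 1·0.5·0.0462 + 3·0.5·0.483 + 1·0.25·0.0254 = 0.75395.
0.75395 > 0.16: the indirect benefit exceeds the cost.

Yes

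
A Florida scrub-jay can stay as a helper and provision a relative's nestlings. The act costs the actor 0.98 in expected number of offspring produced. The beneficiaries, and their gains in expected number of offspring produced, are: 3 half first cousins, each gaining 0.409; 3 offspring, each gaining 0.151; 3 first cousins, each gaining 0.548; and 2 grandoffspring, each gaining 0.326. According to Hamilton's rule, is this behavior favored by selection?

No

Hamilton's rule: the trait is favored when the sum of r·B over every recipient exceeds the actor's cost C.
r to a half first cousin = 0.0625 (half first cousins share one grandparent — one path of length 4: r = (1/2)^4 = 1/16).
r to an offspring = 1/2 (one parent–offspring link: r = (1/2)^1 = 1/2).
r to a first cousin = 0.125 (first cousins share one grandparent pair — two paths of length 4: r = 2·(1/2)^4 = 1/8).
r to a grandoffspring = 1/4 (two parent–offspring links: r = (1/2)^2 = 1/4).
Summing one r·B term per recipient: 3·0.0625·0.409 + 3·0.5·0.151 + 3·0.125·0.548 + 2·0.25·0.326 = 0.6716875.
0.6716875 < 0.98: the indirect benefit is less than the cost.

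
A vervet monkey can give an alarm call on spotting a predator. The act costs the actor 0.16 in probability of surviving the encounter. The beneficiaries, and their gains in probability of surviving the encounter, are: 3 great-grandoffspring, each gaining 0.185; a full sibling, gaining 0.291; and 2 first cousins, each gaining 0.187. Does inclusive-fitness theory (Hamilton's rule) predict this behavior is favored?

Yes

Hamilton's rule: the trait is favored when the sum of r·B over every recipient exceeds the actor's cost C.
r to a great-grandoffspring = 0.125 (three parent–offspring links: r = (1/2)^3 = 1/8).
r to a full sibling = 0.5 (full sibs share both parents — two paths of length 2: r = 2·(1/2)^2 = 1/2).
r to a first cousin = 1/8 (first cousins share one grandparent pair — two paths of length 4: r = 2·(1/2)^4 = 1/8).
Summing one r·B term per recipient: 3·0.125·0.185 + 1·0.5·0.291 + 2·0.125·0.187 = 0.261625.
0.261625 > 0.16: the indirect benefit exceeds the cost.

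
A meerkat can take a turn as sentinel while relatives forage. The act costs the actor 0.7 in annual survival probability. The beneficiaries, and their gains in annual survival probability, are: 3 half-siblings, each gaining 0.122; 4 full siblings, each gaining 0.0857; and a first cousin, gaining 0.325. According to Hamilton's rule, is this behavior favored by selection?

No

Hamilton's rule: the trait is favored when the sum of r·B over every recipient exceeds the actor's cost C.
r to a half-sibling = 1/4 (half-sibs share one parent — one path of length 2: r = (1/2)^2 = 1/4).
r to a full sibling = 1/2 (full sibs share both parents — two paths of length 2: r = 2·(1/2)^2 = 1/2).
r to a first cousin = 1/8 (first cousins share one grandparent pair — two paths of length 4: r = 2·(1/2)^4 = 1/8).
Summing one r·B term per recipient: 3·0.25·0.122 + 4·0.5·0.0857 + 1·0.125·0.325 = 0.303525.
0.303525 < 0.7: the indirect benefit is less than the cost.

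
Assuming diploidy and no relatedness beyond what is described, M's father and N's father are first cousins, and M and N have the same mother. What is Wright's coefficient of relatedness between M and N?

0.28125

With two independent routes of shared ancestry, r is the sum of the two contributions.
M and N are related in two ways: second cousins through their fathers (r = 1/32) and half-sibs through their shared mother (r = 1/4).
r = 1/32 + 1/4 = 0.28125.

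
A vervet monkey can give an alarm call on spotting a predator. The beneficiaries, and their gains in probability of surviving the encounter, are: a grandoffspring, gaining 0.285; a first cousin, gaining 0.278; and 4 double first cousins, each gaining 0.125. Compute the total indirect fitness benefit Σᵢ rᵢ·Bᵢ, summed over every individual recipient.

r to a grandoffspring = 1/4 (two parent–offspring links: r = (1/2)^2 = 1/4).
r to a first cousin = 0.125 (first cousins share one grandparent pair — two paths of length 4: r = 2·(1/2)^4 = 1/8).
r to a double first cousin = 1/4 (double first cousins share both grandparent pairs — four paths of length 4: r = 4·(1/2)^4 = 1/4).
Summing one r·B term per recipient: 1·0.25·0.285 + 1·0.125·0.278 + 4·0.25·0.125 = 0.231.

0.231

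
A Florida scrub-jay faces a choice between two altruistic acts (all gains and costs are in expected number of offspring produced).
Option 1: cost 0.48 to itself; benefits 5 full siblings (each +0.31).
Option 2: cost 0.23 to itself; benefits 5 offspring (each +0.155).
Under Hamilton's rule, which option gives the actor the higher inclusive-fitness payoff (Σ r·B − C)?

Option 1

Option 1: r to a full sibling = 0.5.
Option 1: Σ r·B − C = (5·0.5·0.31) − 0.48 = 0.295.
Option 2: r to an offspring = 0.5.
Option 2: Σ r·B − C = (5·0.5·0.155) − 0.23 = 0.1575.
Option 1 has the higher net inclusive-fitness payoff.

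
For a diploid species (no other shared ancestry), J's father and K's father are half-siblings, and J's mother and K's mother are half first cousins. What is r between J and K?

With two independent routes of shared ancestry, r is the sum of the two contributions.
J and K are related in two ways: half first cousins through their fathers (r = 1/16) and half second cousins through their mothers (r = 1/64).
r = 1/16 + 1/64 = 5/64 = 0.078125.

0.078125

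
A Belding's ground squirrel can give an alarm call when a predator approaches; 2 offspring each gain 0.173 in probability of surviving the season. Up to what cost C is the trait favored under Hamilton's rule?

r to an offspring = 1/2 (one parent–offspring link: r = (1/2)^1 = 1/2).
Hamilton's rule: n·r·B > C, so the trait is favored while C < n·r·B = 2·0.5·0.173 = 0.173.

0.173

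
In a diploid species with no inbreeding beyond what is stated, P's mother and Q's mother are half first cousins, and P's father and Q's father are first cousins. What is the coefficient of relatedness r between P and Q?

Relatedness sums over independent paths through distinct common ancestors.
P and Q are related in two ways: half second cousins through their mothers (r = 1/64) and second cousins through their fathers (r = 1/32).
r = 1/64 + 1/32 = 0.046875.

0.046875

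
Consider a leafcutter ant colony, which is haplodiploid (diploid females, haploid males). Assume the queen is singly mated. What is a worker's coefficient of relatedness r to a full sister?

Haplodiploid full sisters inherit their father's entire haploid genome identically (contributing 1/2) and on average half of their mother's contribution (1/2 · 1/2 = 1/4); r = 1/2 + 1/4 = 3/4.

0.75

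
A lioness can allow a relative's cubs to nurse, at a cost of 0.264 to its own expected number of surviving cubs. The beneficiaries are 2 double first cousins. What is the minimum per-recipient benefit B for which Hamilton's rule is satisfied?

0.528

r to a double first cousin = 0.25 (double first cousins share both grandparent pairs — four paths of length 4: r = 4·(1/2)^4 = 1/4).
Hamilton's rule with n recipients of equal r: n·r·B > C, so B > C/(n·r) = 0.264/(2·0.25) = 0.528.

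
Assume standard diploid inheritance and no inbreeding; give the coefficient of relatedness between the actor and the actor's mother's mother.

0.25

Each parent–offspring link contributes a factor of 1/2, and independent paths through distinct common ancestors add.
Two parent–offspring links: r = (1/2)^2 = 1/4.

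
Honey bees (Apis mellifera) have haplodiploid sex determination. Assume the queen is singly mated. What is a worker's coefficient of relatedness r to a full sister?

0.75

Haplodiploid full sisters inherit their father's entire haploid genome identically (contributing 1/2) and on average half of their mother's contribution (1/2 · 1/2 = 1/4); r = 1/2 + 1/4 = 3/4.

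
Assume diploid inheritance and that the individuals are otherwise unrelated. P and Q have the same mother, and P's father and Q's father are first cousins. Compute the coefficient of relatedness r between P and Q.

With two independent routes of shared ancestry, r is the sum of the two contributions.
P and Q are related in two ways: half-sibs through their shared mother (r = 1/4) and second cousins through their fathers (r = 1/32).
r = 1/4 + 1/32 = 0.28125.

0.28125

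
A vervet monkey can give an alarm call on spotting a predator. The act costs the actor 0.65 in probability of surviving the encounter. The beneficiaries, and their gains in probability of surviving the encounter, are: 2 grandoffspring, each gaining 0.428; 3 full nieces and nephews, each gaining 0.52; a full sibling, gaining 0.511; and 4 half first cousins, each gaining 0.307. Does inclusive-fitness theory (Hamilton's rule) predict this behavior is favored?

Yes

Hamilton's rule: the trait is favored when the sum of r·B over every recipient exceeds the actor's cost C.
r to a grandoffspring = 0.25 (two parent–offspring links: r = (1/2)^2 = 1/4).
r to a full niece or nephew = 1/4 (full aunt/uncle↔niece/nephew: two paths of length 3 through the shared grandparent pair: r = 2·(1/2)^3 = 1/4).
r to a full sibling = 1/2 (full sibs share both parents — two paths of length 2: r = 2·(1/2)^2 = 1/2).
r to a half first cousin = 1/16 (half first cousins share one grandparent — one path of length 4: r = (1/2)^4 = 1/16).
Summing one r·B term per recipient: 2·0.25·0.428 + 3·0.25·0.52 + 1·0.5·0.511 + 4·0.0625·0.307 = 0.93625.
0.93625 > 0.65: the indirect benefit exceeds the cost.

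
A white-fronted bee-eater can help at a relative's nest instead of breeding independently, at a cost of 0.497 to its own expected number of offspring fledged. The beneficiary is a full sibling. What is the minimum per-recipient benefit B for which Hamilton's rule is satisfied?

r to a full sibling = 1/2 (full sibs share both parents — two paths of length 2: r = 2·(1/2)^2 = 1/2).
Hamilton's rule with n recipients of equal r: n·r·B > C, so B > C/(n·r) = 0.497/(1·0.5) = 0.994.

0.994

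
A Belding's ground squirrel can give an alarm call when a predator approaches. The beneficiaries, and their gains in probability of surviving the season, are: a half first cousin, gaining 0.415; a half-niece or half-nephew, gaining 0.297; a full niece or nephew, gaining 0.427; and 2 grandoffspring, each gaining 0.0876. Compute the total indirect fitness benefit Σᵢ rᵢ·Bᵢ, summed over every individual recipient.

0.2136125

r to a half first cousin = 1/16 (half first cousins share one grandparent — one path of length 4: r = (1/2)^4 = 1/16).
r to a half-niece or half-nephew = 0.125 (half-aunt/uncle↔niece/nephew: one path of length 3: r = (1/2)^3 = 1/8).
r to a full niece or nephew = 0.25 (full aunt/uncle↔niece/nephew: two paths of length 3 through the shared grandparent pair: r = 2·(1/2)^3 = 1/4).
r to a grandoffspring = 1/4 (two parent–offspring links: r = (1/2)^2 = 1/4).
Summing one r·B term per recipient: 1·0.0625·0.415 + 1·0.125·0.297 + 1·0.25·0.427 + 2·0.25·0.0876 = 0.2136125.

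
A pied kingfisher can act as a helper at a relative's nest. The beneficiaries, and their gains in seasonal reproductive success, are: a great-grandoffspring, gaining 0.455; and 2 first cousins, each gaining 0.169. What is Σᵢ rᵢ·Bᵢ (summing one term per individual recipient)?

r to a great-grandoffspring = 1/8 (three parent–offspring links: r = (1/2)^3 = 1/8).
r to a first cousin = 1/8 (first cousins share one grandparent pair — two paths of length 4: r = 2·(1/2)^4 = 1/8).
Summing one r·B term per recipient: 1·0.125·0.455 + 2·0.125·0.169 = 0.099125.

0.099125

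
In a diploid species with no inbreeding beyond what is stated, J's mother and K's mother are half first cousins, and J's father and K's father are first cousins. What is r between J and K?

Independent pedigree routes through distinct common ancestors add.
J and K are related in two ways: half second cousins through their mothers (r = 1/64) and second cousins through their fathers (r = 1/32).
r = 1/64 + 1/32 = 3/64 = 0.046875.

0.046875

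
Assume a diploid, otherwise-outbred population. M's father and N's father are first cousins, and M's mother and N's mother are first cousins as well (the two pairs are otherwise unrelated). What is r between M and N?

0.0625

Relatedness sums over independent paths through distinct common ancestors.
M and N are related in two ways: second cousins through their fathers (r = 1/32) and second cousins through their mothers (r = 1/32).
r = 1/32 + 1/32 = 0.0625.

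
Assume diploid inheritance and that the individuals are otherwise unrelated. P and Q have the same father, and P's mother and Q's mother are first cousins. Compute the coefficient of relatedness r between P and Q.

Wright's path rule: contributions from independent ancestry routes add.
P and Q are related in two ways: half-sibs through their shared father (r = 1/4) and second cousins through their mothers (r = 1/32).
r = 1/4 + 1/32 = 9/32 = 0.28125.

0.28125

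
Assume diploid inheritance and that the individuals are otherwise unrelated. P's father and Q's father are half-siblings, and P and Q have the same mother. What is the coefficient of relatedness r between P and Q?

With two independent routes of shared ancestry, r is the sum of the two contributions.
P and Q are related in two ways: half first cousins through their fathers (r = 1/16) and half-sibs through their shared mother (r = 1/4).
r = 1/16 + 1/4 = 5/16 = 0.3125.

0.3125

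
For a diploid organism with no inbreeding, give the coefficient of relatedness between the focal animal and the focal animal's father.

Each parent–offspring link contributes a factor of 1/2, and independent paths through distinct common ancestors add.
One parent–offspring link: r = (1/2)^1 = 1/2.

0.5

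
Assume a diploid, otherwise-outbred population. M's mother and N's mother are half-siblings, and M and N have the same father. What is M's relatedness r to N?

Independent pedigree routes through distinct common ancestors add.
M and N are related in two ways: half first cousins through their mothers (r = 1/16) and half-sibs through their shared father (r = 1/4).
r = 1/16 + 1/4 = 0.3125.

0.3125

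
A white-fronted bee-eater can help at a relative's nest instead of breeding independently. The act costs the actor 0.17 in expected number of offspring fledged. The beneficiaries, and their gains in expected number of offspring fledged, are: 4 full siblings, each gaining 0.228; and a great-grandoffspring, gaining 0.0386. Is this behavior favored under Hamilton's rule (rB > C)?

Hamilton's rule: the trait is favored when the sum of r·B over every recipient exceeds the actor's cost C.
r to a full sibling = 0.5 (full sibs share both parents — two paths of length 2: r = 2·(1/2)^2 = 1/2).
r to a great-grandoffspring = 1/8 (three parent–offspring links: r = (1/2)^3 = 1/8).
Summing one r·B term per recipient: 4·0.5·0.228 + 1·0.125·0.0386 = 0.460825.
0.460825 > 0.17: the indirect benefit exceeds the cost.

Yes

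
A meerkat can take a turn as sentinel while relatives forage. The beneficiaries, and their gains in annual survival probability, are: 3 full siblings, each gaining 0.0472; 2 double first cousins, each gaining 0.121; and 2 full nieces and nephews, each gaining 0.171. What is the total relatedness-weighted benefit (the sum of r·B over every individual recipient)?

r to a full sibling = 1/2 (full sibs share both parents — two paths of length 2: r = 2·(1/2)^2 = 1/2).
r to a double first cousin = 1/4 (double first cousins share both grandparent pairs — four paths of length 4: r = 4·(1/2)^4 = 1/4).
r to a full niece or nephew = 0.25 (full aunt/uncle↔niece/nephew: two paths of length 3 through the shared grandparent pair: r = 2·(1/2)^3 = 1/4).
Summing one r·B term per recipient: 3·0.5·0.0472 + 2·0.25·0.121 + 2·0.25·0.171 = 0.2168.

0.2168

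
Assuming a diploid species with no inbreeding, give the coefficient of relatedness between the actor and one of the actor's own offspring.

0.5

Each parent–offspring link contributes a factor of 1/2, and independent paths through distinct common ancestors add.
One parent–offspring link: r = (1/2)^1 = 1/2.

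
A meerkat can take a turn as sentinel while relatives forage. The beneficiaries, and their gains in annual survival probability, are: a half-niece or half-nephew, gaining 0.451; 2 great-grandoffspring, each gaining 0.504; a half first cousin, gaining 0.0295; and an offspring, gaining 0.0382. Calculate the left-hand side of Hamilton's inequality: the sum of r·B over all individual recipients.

0.20331875

r to a half-niece or half-nephew = 0.125 (half-aunt/uncle↔niece/nephew: one path of length 3: r = (1/2)^3 = 1/8).
r to a great-grandoffspring = 0.125 (three parent–offspring links: r = (1/2)^3 = 1/8).
r to a half first cousin = 1/16 (half first cousins share one grandparent — one path of length 4: r = (1/2)^4 = 1/16).
r to an offspring = 0.5 (one parent–offspring link: r = (1/2)^1 = 1/2).
Summing one r·B term per recipient: 1·0.125·0.451 + 2·0.125·0.504 + 1·0.0625·0.0295 + 1·0.5·0.0382 = 0.20331875.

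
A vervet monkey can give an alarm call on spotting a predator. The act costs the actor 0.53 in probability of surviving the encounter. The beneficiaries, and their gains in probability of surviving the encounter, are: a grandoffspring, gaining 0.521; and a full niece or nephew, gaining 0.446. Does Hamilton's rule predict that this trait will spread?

No

Hamilton's rule: the trait is favored when the sum of r·B over every recipient exceeds the actor's cost C.
r to a grandoffspring = 0.25 (two parent–offspring links: r = (1/2)^2 = 1/4).
r to a full niece or nephew = 1/4 (full aunt/uncle↔niece/nephew: two paths of length 3 through the shared grandparent pair: r = 2·(1/2)^3 = 1/4).
Summing one r·B term per recipient: 1·0.25·0.521 + 1·0.25·0.446 = 0.24175.
0.24175 < 0.53: the indirect benefit is less than the cost.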